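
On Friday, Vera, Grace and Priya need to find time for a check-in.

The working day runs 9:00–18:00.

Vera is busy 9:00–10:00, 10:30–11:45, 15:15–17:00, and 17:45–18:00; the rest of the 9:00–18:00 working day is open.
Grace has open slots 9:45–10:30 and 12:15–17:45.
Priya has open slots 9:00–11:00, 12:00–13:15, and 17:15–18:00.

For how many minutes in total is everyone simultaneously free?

Vera free within 09:00–18:00: 10:00–10:30, 11:45–15:15, 17:00–17:45.
Vera ∩ Grace: 10:00–10:30, 12:15–15:15, 17:00–17:45.
Vera ∩ Grace ∩ Priya: 10:00–10:30, 12:15–13:15, 17:15–17:45.
Total common minutes: 30 + 60 + 30 = 120.

120 minutes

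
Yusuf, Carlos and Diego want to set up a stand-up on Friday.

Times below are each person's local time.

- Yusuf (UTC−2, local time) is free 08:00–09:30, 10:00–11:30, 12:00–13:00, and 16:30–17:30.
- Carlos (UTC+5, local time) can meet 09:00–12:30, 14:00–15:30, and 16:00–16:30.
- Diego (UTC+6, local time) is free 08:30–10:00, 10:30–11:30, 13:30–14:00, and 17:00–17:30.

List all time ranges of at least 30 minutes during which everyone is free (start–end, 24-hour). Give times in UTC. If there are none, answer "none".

11:00–11:30

Yusuf → UTC: 10:00–11:30, 12:00–13:30, 14:00–15:00, 18:30–19:30.
Carlos → UTC: 04:00–07:30, 09:00–10:30, 11:00–11:30.
Diego → UTC: 02:30–04:00, 04:30–05:30, 07:30–08:00, 11:00–11:30.
Yusuf ∩ Carlos: 10:00–10:30, 11:00–11:30.
Yusuf ∩ Carlos ∩ Diego: 11:00–11:30.
Windows ≥ 30 min: 11:00–11:30.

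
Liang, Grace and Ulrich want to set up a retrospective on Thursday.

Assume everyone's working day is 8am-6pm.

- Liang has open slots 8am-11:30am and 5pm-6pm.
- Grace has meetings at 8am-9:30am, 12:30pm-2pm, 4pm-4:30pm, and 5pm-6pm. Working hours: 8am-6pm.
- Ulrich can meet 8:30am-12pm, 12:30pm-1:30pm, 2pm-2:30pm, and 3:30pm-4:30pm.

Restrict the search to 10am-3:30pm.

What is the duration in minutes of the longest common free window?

90 minutes

Grace free within 08:00–18:00: 09:30–12:30, 14:00–16:00, 16:30–17:00.
Liang ∩ Grace: 09:30–11:30.
Liang ∩ Grace ∩ Ulrich: 09:30–11:30.
Restricted to 10:00–15:30: 10:00–11:30.
Single common window of 90 minutes.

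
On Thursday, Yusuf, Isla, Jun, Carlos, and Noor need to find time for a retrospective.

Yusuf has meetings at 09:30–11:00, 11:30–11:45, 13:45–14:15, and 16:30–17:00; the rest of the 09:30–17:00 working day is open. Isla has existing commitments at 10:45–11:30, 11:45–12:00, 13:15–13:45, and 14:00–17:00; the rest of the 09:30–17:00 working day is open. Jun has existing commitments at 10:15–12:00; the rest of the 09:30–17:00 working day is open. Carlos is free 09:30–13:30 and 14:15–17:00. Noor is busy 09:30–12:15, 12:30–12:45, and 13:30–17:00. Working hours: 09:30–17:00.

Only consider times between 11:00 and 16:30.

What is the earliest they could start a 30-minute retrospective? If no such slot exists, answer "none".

Yusuf free within 09:30–17:00: 11:00–11:30, 11:45–13:45, 14:15–16:30.
Isla free within 09:30–17:00: 09:30–10:45, 11:30–11:45, 12:00–13:15, 13:45–14:00.
Jun free within 09:30–17:00: 09:30–10:15, 12:00–17:00.
Noor free within 09:30–17:00: 12:15–12:30, 12:45–13:30.
Yusuf ∩ Isla: 12:00–13:15.
Yusuf ∩ Isla ∩ Jun: 12:00–13:15.
Yusuf ∩ Isla ∩ Jun ∩ Carlos: 12:00–13:15.
Yusuf ∩ Isla ∩ Jun ∩ Carlos ∩ Noor: 12:15–12:30, 12:45–13:15.
Restricted to 11:00–16:30: 12:15–12:30, 12:45–13:15.
Windows ≥ 30 min: 12:45–13:15.
Earliest such window starts at 12:45.

12:45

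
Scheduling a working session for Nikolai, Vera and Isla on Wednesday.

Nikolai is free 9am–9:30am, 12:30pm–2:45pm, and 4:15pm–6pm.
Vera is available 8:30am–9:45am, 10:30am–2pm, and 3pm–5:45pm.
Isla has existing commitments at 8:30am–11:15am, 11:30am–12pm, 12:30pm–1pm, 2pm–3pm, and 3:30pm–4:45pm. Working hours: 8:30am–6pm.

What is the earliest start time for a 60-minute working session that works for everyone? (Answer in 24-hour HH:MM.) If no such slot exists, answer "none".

Isla free within 08:30–18:00: 11:15–11:30, 12:00–12:30, 13:00–14:00, 15:00–15:30, 16:45–18:00.
Nikolai ∩ Vera: 09:00–09:30, 12:30–14:00, 16:15–17:45.
Nikolai ∩ Vera ∩ Isla: 13:00–14:00, 16:45–17:45.
Windows ≥ 60 min: 13:00–14:00, 16:45–17:45.
Earliest such window starts at 13:00.

13:00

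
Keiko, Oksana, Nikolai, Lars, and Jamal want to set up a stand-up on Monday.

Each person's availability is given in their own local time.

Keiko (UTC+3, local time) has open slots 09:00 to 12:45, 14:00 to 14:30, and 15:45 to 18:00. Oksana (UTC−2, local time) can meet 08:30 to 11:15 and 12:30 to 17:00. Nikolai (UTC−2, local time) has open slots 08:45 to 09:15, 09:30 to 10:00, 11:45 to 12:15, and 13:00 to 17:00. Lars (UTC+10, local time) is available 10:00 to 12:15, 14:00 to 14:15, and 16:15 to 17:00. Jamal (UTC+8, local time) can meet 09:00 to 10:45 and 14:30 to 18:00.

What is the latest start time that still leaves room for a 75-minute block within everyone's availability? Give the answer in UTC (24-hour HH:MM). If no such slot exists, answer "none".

none

Keiko → UTC: 06:00–09:45, 11:00–11:30, 12:45–15:00.
Oksana → UTC: 10:30–13:15, 14:30–19:00.
Nikolai → UTC: 10:45–11:15, 11:30–12:00, 13:45–14:15, 15:00–19:00.
Lars → UTC: 00:00–02:15, 04:00–04:15, 06:15–07:00.
Jamal → UTC: 01:00–02:45, 06:30–10:00.
Keiko ∩ Oksana: 11:00–11:30, 12:45–13:15, 14:30–15:00.
Keiko ∩ Oksana ∩ Nikolai: 11:00–11:15.
Keiko ∩ Oksana ∩ Nikolai ∩ Lars: (none).
Keiko ∩ Oksana ∩ Nikolai ∩ Lars ∩ Jamal: (none).
Windows ≥ 75 min: (none).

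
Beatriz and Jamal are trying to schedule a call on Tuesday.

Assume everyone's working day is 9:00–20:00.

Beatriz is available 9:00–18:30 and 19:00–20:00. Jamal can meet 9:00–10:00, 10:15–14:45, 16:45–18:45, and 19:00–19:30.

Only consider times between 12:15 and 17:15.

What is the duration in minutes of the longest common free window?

Beatriz ∩ Jamal: 09:00–10:00, 10:15–14:45, 16:45–18:30, 19:00–19:30.
Restricted to 12:15–17:15: 12:15–14:45, 16:45–17:15.
Common window lengths: 150, 30 min; longest is 150.

150 minutes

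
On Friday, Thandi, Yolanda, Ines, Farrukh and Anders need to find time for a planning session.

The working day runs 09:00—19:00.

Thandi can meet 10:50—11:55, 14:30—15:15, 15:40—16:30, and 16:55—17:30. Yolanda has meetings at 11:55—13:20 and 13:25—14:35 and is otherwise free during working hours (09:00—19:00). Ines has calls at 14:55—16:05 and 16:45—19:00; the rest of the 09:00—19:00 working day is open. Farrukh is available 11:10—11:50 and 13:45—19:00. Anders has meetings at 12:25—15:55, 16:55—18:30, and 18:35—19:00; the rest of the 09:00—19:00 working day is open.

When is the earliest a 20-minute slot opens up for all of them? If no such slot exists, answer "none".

11:10

Yolanda free within 09:00–19:00: 09:00–11:55, 13:20–13:25, 14:35–19:00.
Ines free within 09:00–19:00: 09:00–14:55, 16:05–16:45.
Anders free within 09:00–19:00: 09:00–12:25, 15:55–16:55, 18:30–18:35.
Thandi ∩ Yolanda: 10:50–11:55, 14:35–15:15, 15:40–16:30, 16:55–17:30.
Thandi ∩ Yolanda ∩ Ines: 10:50–11:55, 14:35–14:55, 16:05–16:30.
Thandi ∩ Yolanda ∩ Ines ∩ Farrukh: 11:10–11:50, 14:35–14:55, 16:05–16:30.
Thandi ∩ Yolanda ∩ Ines ∩ Farrukh ∩ Anders: 11:10–11:50, 16:05–16:30.
Windows ≥ 20 min: 11:10–11:50, 16:05–16:30.
Earliest such window starts at 11:10.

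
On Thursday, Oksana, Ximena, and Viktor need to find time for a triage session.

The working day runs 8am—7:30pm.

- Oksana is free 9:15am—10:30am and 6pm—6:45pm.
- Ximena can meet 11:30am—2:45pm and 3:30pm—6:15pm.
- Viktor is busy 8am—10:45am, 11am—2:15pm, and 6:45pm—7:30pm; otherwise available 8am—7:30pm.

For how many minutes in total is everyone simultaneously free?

15 minutes

Viktor free within 08:00–19:30: 10:45–11:00, 14:15–18:45.
Oksana ∩ Ximena: 18:00–18:15.
Oksana ∩ Ximena ∩ Viktor: 18:00–18:15.
Total common minutes: 15.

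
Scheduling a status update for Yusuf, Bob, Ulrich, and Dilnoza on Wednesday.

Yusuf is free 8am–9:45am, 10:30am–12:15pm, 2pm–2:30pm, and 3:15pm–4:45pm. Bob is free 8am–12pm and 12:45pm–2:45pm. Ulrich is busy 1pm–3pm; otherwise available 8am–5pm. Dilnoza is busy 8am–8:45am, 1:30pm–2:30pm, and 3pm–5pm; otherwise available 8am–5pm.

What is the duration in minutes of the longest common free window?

90 minutes

Ulrich free within 08:00–17:00: 08:00–13:00, 15:00–17:00.
Dilnoza free within 08:00–17:00: 08:45–13:30, 14:30–15:00.
Yusuf ∩ Bob: 08:00–09:45, 10:30–12:00, 14:00–14:30.
Yusuf ∩ Bob ∩ Ulrich: 08:00–09:45, 10:30–12:00.
Yusuf ∩ Bob ∩ Ulrich ∩ Dilnoza: 08:45–09:45, 10:30–12:00.
Common window lengths: 60, 90 min; longest is 90.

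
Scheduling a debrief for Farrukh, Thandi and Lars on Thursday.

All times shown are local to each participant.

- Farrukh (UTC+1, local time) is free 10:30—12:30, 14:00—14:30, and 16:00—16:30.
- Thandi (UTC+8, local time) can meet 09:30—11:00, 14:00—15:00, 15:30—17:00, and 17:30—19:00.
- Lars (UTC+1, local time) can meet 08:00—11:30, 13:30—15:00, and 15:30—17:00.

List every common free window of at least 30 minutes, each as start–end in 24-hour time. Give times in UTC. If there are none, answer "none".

09:30–10:30

Farrukh → UTC: 09:30–11:30, 13:00–13:30, 15:00–15:30.
Thandi → UTC: 01:30–03:00, 06:00–07:00, 07:30–09:00, 09:30–11:00.
Lars → UTC: 07:00–10:30, 12:30–14:00, 14:30–16:00.
Farrukh ∩ Thandi: 09:30–11:00.
Farrukh ∩ Thandi ∩ Lars: 09:30–10:30.
Windows ≥ 30 min: 09:30–10:30.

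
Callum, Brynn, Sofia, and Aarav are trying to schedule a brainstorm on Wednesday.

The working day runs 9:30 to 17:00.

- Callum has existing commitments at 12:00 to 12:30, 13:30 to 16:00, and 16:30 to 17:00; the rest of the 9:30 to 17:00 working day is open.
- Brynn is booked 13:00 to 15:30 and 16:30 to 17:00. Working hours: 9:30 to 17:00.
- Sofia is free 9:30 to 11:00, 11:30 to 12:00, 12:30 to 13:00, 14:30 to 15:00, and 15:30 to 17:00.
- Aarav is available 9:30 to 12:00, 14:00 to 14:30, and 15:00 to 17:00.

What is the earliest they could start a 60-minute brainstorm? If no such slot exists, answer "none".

Callum free within 09:30–17:00: 09:30–12:00, 12:30–13:30, 16:00–16:30.
Brynn free within 09:30–17:00: 09:30–13:00, 15:30–16:30.
Callum ∩ Brynn: 09:30–12:00, 12:30–13:00, 16:00–16:30.
Callum ∩ Brynn ∩ Sofia: 09:30–11:00, 11:30–12:00, 12:30–13:00, 16:00–16:30.
Callum ∩ Brynn ∩ Sofia ∩ Aarav: 09:30–11:00, 11:30–12:00, 16:00–16:30.
Windows ≥ 60 min: 09:30–11:00.
Earliest such window starts at 09:30.

09:30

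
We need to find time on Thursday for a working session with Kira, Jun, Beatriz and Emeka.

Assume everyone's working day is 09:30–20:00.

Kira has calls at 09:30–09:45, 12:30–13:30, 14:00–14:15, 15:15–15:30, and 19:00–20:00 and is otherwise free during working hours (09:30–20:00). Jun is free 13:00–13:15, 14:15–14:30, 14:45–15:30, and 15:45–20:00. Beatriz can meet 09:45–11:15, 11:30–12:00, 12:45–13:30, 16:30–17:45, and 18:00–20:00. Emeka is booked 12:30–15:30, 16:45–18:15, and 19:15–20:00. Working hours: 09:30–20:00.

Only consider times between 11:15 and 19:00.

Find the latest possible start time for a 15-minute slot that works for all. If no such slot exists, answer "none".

18:45

Kira free within 09:30–20:00: 09:45–12:30, 13:30–14:00, 14:15–15:15, 15:30–19:00.
Emeka free within 09:30–20:00: 09:30–12:30, 15:30–16:45, 18:15–19:15.
Kira ∩ Jun: 14:15–14:30, 14:45–15:15, 15:45–19:00.
Kira ∩ Jun ∩ Beatriz: 16:30–17:45, 18:00–19:00.
Kira ∩ Jun ∩ Beatriz ∩ Emeka: 16:30–16:45, 18:15–19:00.
Restricted to 11:15–19:00: 16:30–16:45, 18:15–19:00.
Windows ≥ 15 min: 16:30–16:45, 18:15–19:00.
Latest start in the last window 18:15–19:00 is 19:00 − 15 min = 18:45.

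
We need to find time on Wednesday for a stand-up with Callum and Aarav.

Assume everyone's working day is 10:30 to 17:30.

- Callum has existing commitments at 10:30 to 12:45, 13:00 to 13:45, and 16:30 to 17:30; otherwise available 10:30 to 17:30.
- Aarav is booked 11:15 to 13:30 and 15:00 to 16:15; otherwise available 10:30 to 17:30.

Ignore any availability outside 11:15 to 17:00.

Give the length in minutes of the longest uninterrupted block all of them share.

Callum free within 10:30–17:30: 12:45–13:00, 13:45–16:30.
Aarav free within 10:30–17:30: 10:30–11:15, 13:30–15:00, 16:15–17:30.
Callum ∩ Aarav: 13:45–15:00, 16:15–16:30.
Restricted to 11:15–17:00: 13:45–15:00, 16:15–16:30.
Common window lengths: 75, 15 min; longest is 75.

75 minutes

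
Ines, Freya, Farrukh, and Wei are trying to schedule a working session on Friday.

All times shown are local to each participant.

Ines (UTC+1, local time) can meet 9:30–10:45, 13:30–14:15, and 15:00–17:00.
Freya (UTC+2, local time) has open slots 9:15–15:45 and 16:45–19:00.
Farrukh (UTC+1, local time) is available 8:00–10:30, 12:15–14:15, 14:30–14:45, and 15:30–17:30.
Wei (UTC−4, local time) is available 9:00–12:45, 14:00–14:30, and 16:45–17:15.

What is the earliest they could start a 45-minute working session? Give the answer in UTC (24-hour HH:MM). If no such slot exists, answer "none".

14:45

Ines → UTC: 08:30–09:45, 12:30–13:15, 14:00–16:00.
Freya → UTC: 07:15–13:45, 14:45–17:00.
Farrukh → UTC: 07:00–09:30, 11:15–13:15, 13:30–13:45, 14:30–16:30.
Wei → UTC: 13:00–16:45, 18:00–18:30, 20:45–21:15.
Ines ∩ Freya: 08:30–09:45, 12:30–13:15, 14:45–16:00.
Ines ∩ Freya ∩ Farrukh: 08:30–09:30, 12:30–13:15, 14:45–16:00.
Ines ∩ Freya ∩ Farrukh ∩ Wei: 13:00–13:15, 14:45–16:00.
Windows ≥ 45 min: 14:45–16:00.
Earliest such window starts at 14:45.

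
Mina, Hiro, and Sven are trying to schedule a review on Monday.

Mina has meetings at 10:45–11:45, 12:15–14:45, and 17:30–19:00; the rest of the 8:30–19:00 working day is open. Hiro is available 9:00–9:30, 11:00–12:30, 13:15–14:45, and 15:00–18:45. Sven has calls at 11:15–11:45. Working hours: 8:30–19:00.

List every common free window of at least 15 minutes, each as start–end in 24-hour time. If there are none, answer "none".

Mina free within 08:30–19:00: 08:30–10:45, 11:45–12:15, 14:45–17:30.
Sven free within 08:30–19:00: 08:30–11:15, 11:45–19:00.
Mina ∩ Hiro: 09:00–09:30, 11:45–12:15, 15:00–17:30.
Mina ∩ Hiro ∩ Sven: 09:00–09:30, 11:45–12:15, 15:00–17:30.
Windows ≥ 15 min: 09:00–09:30, 11:45–12:15, 15:00–17:30.

09:00–09:30, 11:45–12:15, 15:00–17:30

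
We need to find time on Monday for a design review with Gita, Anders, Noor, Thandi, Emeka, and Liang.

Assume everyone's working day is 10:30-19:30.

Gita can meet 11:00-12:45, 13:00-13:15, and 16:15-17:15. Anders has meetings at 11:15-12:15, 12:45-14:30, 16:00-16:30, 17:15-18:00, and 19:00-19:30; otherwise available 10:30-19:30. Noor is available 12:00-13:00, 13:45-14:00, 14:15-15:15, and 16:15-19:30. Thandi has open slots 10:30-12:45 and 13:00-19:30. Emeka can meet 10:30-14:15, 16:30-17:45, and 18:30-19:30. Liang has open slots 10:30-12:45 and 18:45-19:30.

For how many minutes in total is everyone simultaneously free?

Anders free within 10:30–19:30: 10:30–11:15, 12:15–12:45, 14:30–16:00, 16:30–17:15, 18:00–19:00.
Gita ∩ Anders: 11:00–11:15, 12:15–12:45, 16:30–17:15.
Gita ∩ Anders ∩ Noor: 12:15–12:45, 16:30–17:15.
Gita ∩ Anders ∩ Noor ∩ Thandi: 12:15–12:45, 16:30–17:15.
Gita ∩ Anders ∩ Noor ∩ Thandi ∩ Emeka: 12:15–12:45, 16:30–17:15.
Gita ∩ Anders ∩ Noor ∩ Thandi ∩ Emeka ∩ Liang: 12:15–12:45.
Total common minutes: 30.

30 minutes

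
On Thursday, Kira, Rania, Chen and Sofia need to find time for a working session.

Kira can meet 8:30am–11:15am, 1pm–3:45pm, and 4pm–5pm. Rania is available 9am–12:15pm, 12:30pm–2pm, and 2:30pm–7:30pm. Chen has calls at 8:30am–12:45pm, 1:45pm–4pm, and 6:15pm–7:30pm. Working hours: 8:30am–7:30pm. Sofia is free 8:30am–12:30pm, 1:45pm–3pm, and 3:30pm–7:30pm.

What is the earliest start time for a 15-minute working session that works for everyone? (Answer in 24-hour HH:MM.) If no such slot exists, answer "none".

16:00

Chen free within 08:30–19:30: 12:45–13:45, 16:00–18:15.
Kira ∩ Rania: 09:00–11:15, 13:00–14:00, 14:30–15:45, 16:00–17:00.
Kira ∩ Rania ∩ Chen: 13:00–13:45, 16:00–17:00.
Kira ∩ Rania ∩ Chen ∩ Sofia: 16:00–17:00.
Windows ≥ 15 min: 16:00–17:00.
Earliest such window starts at 16:00.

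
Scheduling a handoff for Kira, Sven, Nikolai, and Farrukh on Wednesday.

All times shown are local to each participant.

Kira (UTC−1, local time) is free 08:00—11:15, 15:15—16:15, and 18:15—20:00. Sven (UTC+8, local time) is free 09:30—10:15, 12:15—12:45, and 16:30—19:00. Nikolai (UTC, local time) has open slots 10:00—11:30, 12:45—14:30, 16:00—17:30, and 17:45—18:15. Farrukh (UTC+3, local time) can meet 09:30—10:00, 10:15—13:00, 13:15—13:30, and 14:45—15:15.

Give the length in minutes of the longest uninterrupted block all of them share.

15 minutes

Kira → UTC: 09:00–12:15, 16:15–17:15, 19:15–21:00.
Sven → UTC: 01:30–02:15, 04:15–04:45, 08:30–11:00.
Nikolai → UTC: 10:00–11:30, 12:45–14:30, 16:00–17:30, 17:45–18:15.
Farrukh → UTC: 06:30–07:00, 07:15–10:00, 10:15–10:30, 11:45–12:15.
Kira ∩ Sven: 09:00–11:00.
Kira ∩ Sven ∩ Nikolai: 10:00–11:00.
Kira ∩ Sven ∩ Nikolai ∩ Farrukh: 10:15–10:30.
Single common window of 15 minutes.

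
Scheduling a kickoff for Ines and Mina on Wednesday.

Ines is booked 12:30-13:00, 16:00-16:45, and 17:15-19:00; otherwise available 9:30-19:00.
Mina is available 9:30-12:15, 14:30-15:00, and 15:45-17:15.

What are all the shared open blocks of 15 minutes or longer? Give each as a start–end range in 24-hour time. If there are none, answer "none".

Ines free within 09:30–19:00: 09:30–12:30, 13:00–16:00, 16:45–17:15.
Ines ∩ Mina: 09:30–12:15, 14:30–15:00, 15:45–16:00, 16:45–17:15.
Windows ≥ 15 min: 09:30–12:15, 14:30–15:00, 15:45–16:00, 16:45–17:15.

09:30–12:15, 14:30–15:00, 15:45–16:00, 16:45–17:15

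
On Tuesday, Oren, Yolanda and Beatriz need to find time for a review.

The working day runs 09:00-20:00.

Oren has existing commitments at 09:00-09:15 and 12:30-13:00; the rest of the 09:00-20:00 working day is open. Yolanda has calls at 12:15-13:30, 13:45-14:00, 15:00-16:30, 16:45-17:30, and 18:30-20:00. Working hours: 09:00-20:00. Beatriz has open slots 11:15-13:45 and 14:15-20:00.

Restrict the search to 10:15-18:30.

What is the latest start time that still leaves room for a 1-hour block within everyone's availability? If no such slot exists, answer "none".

Oren free within 09:00–20:00: 09:15–12:30, 13:00–20:00.
Yolanda free within 09:00–20:00: 09:00–12:15, 13:30–13:45, 14:00–15:00, 16:30–16:45, 17:30–18:30.
Oren ∩ Yolanda: 09:15–12:15, 13:30–13:45, 14:00–15:00, 16:30–16:45, 17:30–18:30.
Oren ∩ Yolanda ∩ Beatriz: 11:15–12:15, 13:30–13:45, 14:15–15:00, 16:30–16:45, 17:30–18:30.
Restricted to 10:15–18:30: 11:15–12:15, 13:30–13:45, 14:15–15:00, 16:30–16:45, 17:30–18:30.
Windows ≥ 60 min: 11:15–12:15, 17:30–18:30.
Latest start in the last window 17:30–18:30 is 18:30 − 60 min = 17:30.

17:30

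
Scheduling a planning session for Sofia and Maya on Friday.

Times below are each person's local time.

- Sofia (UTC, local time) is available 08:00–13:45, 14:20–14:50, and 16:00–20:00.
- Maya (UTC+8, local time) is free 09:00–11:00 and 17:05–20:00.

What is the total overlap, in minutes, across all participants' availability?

Sofia → UTC: 08:00–13:45, 14:20–14:50, 16:00–20:00.
Maya → UTC: 01:00–03:00, 09:05–12:00.
Sofia ∩ Maya: 09:05–12:00.
Total common minutes: 175.

175 minutes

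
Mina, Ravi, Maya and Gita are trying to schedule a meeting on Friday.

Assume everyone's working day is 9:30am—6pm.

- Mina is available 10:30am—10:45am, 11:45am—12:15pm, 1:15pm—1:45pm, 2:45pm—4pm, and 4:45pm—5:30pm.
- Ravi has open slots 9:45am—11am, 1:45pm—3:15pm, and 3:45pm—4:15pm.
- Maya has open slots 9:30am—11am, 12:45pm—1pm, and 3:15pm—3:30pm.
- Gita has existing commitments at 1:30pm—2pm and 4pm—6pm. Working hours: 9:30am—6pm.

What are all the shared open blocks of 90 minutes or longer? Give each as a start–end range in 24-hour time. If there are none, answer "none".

none

Gita free within 09:30–18:00: 09:30–13:30, 14:00–16:00.
Mina ∩ Ravi: 10:30–10:45, 14:45–15:15, 15:45–16:00.
Mina ∩ Ravi ∩ Maya: 10:30–10:45.
Mina ∩ Ravi ∩ Maya ∩ Gita: 10:30–10:45.
Windows ≥ 90 min: (none).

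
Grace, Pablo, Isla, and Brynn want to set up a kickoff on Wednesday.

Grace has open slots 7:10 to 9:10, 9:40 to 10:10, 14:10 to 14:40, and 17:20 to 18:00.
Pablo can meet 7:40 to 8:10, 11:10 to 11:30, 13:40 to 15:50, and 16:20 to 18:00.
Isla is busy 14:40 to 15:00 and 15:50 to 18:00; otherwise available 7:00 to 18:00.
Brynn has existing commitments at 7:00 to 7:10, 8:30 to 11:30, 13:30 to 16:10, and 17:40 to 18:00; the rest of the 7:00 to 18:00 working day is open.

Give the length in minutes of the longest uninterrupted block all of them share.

Isla free within 07:00–18:00: 07:00–14:40, 15:00–15:50.
Brynn free within 07:00–18:00: 07:10–08:30, 11:30–13:30, 16:10–17:40.
Grace ∩ Pablo: 07:40–08:10, 14:10–14:40, 17:20–18:00.
Grace ∩ Pablo ∩ Isla: 07:40–08:10, 14:10–14:40.
Grace ∩ Pablo ∩ Isla ∩ Brynn: 07:40–08:10.
Single common window of 30 minutes.

30 minutes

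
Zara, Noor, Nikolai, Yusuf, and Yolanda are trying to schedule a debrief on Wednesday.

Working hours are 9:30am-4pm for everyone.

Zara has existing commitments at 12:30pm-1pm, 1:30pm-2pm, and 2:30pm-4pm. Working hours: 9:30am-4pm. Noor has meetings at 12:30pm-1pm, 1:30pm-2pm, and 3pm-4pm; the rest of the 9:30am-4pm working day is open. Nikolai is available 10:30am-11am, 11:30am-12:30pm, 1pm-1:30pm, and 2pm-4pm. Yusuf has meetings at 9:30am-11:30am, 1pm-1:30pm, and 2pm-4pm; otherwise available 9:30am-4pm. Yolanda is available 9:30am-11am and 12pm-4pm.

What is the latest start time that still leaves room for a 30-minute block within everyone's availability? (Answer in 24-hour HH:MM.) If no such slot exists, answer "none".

12:00

Zara free within 09:30–16:00: 09:30–12:30, 13:00–13:30, 14:00–14:30.
Noor free within 09:30–16:00: 09:30–12:30, 13:00–13:30, 14:00–15:00.
Yusuf free within 09:30–16:00: 11:30–13:00, 13:30–14:00.
Zara ∩ Noor: 09:30–12:30, 13:00–13:30, 14:00–14:30.
Zara ∩ Noor ∩ Nikolai: 10:30–11:00, 11:30–12:30, 13:00–13:30, 14:00–14:30.
Zara ∩ Noor ∩ Nikolai ∩ Yusuf: 11:30–12:30.
Zara ∩ Noor ∩ Nikolai ∩ Yusuf ∩ Yolanda: 12:00–12:30.
Windows ≥ 30 min: 12:00–12:30.
Latest start in the last window 12:00–12:30 is 12:30 − 30 min = 12:00.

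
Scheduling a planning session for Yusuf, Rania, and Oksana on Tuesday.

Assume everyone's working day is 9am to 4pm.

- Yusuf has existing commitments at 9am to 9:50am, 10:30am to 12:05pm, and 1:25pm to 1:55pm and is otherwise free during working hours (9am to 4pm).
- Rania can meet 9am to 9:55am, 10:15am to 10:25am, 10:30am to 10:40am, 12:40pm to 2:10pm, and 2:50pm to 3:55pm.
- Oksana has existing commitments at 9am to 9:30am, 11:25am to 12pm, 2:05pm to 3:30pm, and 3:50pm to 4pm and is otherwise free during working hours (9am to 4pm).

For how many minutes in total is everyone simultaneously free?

90 minutes

Yusuf free within 09:00–16:00: 09:50–10:30, 12:05–13:25, 13:55–16:00.
Oksana free within 09:00–16:00: 09:30–11:25, 12:00–14:05, 15:30–15:50.
Yusuf ∩ Rania: 09:50–09:55, 10:15–10:25, 12:40–13:25, 13:55–14:10, 14:50–15:55.
Yusuf ∩ Rania ∩ Oksana: 09:50–09:55, 10:15–10:25, 12:40–13:25, 13:55–14:05, 15:30–15:50.
Total common minutes: 5 + 10 + 45 + 10 + 20 = 90.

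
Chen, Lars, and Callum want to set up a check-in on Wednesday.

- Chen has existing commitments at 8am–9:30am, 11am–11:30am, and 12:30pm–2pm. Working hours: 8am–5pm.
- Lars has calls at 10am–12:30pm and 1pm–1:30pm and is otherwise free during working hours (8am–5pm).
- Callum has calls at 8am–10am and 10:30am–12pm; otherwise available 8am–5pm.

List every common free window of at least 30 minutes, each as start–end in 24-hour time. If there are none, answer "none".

14:00–17:00

Chen free within 08:00–17:00: 09:30–11:00, 11:30–12:30, 14:00–17:00.
Lars free within 08:00–17:00: 08:00–10:00, 12:30–13:00, 13:30–17:00.
Callum free within 08:00–17:00: 10:00–10:30, 12:00–17:00.
Chen ∩ Lars: 09:30–10:00, 14:00–17:00.
Chen ∩ Lars ∩ Callum: 14:00–17:00.
Windows ≥ 30 min: 14:00–17:00.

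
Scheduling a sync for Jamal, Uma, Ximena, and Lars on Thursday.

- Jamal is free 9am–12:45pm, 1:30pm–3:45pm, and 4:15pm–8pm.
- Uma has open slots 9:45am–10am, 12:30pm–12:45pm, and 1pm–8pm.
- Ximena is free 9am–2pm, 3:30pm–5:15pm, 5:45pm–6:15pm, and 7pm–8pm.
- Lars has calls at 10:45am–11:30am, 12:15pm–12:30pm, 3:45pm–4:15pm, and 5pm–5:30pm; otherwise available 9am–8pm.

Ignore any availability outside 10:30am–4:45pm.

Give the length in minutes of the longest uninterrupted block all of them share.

30 minutes

Lars free within 09:00–20:00: 09:00–10:45, 11:30–12:15, 12:30–15:45, 16:15–17:00, 17:30–20:00.
Jamal ∩ Uma: 09:45–10:00, 12:30–12:45, 13:30–15:45, 16:15–20:00.
Jamal ∩ Uma ∩ Ximena: 09:45–10:00, 12:30–12:45, 13:30–14:00, 15:30–15:45, 16:15–17:15, 17:45–18:15, 19:00–20:00.
Jamal ∩ Uma ∩ Ximena ∩ Lars: 09:45–10:00, 12:30–12:45, 13:30–14:00, 15:30–15:45, 16:15–17:00, 17:45–18:15, 19:00–20:00.
Restricted to 10:30–16:45: 12:30–12:45, 13:30–14:00, 15:30–15:45, 16:15–16:45.
Common window lengths: 15, 30, 15, 30 min; longest is 30.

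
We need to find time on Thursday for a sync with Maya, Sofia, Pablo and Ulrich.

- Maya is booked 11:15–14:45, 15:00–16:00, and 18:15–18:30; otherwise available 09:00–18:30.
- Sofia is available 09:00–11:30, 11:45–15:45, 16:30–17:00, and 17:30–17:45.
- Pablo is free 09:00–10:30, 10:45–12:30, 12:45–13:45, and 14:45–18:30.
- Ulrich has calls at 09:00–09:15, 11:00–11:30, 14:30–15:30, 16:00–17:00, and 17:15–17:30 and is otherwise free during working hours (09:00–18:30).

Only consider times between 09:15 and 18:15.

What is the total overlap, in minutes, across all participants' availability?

Maya free within 09:00–18:30: 09:00–11:15, 14:45–15:00, 16:00–18:15.
Ulrich free within 09:00–18:30: 09:15–11:00, 11:30–14:30, 15:30–16:00, 17:00–17:15, 17:30–18:30.
Maya ∩ Sofia: 09:00–11:15, 14:45–15:00, 16:30–17:00, 17:30–17:45.
Maya ∩ Sofia ∩ Pablo: 09:00–10:30, 10:45–11:15, 14:45–15:00, 16:30–17:00, 17:30–17:45.
Maya ∩ Sofia ∩ Pablo ∩ Ulrich: 09:15–10:30, 10:45–11:00, 17:30–17:45.
Restricted to 09:15–18:15: 09:15–10:30, 10:45–11:00, 17:30–17:45.
Total common minutes: 75 + 15 + 15 = 105.

105 minutes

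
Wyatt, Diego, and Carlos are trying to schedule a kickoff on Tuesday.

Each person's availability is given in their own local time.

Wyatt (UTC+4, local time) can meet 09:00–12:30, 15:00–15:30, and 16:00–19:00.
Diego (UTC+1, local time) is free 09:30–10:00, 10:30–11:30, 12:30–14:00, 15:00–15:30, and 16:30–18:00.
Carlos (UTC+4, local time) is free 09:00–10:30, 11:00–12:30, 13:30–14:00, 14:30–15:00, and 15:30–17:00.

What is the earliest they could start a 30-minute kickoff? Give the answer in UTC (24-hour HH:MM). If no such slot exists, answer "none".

Wyatt → UTC: 05:00–08:30, 11:00–11:30, 12:00–15:00.
Diego → UTC: 08:30–09:00, 09:30–10:30, 11:30–13:00, 14:00–14:30, 15:30–17:00.
Carlos → UTC: 05:00–06:30, 07:00–08:30, 09:30–10:00, 10:30–11:00, 11:30–13:00.
Wyatt ∩ Diego: 12:00–13:00, 14:00–14:30.
Wyatt ∩ Diego ∩ Carlos: 12:00–13:00.
Windows ≥ 30 min: 12:00–13:00.
Earliest such window starts at 12:00.

12:00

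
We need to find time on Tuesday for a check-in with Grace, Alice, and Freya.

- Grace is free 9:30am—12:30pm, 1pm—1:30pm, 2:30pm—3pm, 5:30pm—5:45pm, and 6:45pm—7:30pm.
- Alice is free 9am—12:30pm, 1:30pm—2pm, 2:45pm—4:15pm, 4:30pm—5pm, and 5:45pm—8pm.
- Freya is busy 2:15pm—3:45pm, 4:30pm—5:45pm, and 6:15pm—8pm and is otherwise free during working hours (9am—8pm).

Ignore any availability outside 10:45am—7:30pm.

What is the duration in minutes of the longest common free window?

Freya free within 09:00–20:00: 09:00–14:15, 15:45–16:30, 17:45–18:15.
Grace ∩ Alice: 09:30–12:30, 14:45–15:00, 18:45–19:30.
Grace ∩ Alice ∩ Freya: 09:30–12:30.
Restricted to 10:45–19:30: 10:45–12:30.
Single common window of 105 minutes.

105 minutes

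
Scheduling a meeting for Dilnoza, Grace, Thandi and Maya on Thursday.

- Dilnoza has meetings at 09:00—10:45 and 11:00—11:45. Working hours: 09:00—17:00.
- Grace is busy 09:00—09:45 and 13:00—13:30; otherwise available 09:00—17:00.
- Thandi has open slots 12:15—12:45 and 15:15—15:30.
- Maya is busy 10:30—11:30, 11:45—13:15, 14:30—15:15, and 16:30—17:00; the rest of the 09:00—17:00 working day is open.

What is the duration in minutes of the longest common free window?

Dilnoza free within 09:00–17:00: 10:45–11:00, 11:45–17:00.
Grace free within 09:00–17:00: 09:45–13:00, 13:30–17:00.
Maya free within 09:00–17:00: 09:00–10:30, 11:30–11:45, 13:15–14:30, 15:15–16:30.
Dilnoza ∩ Grace: 10:45–11:00, 11:45–13:00, 13:30–17:00.
Dilnoza ∩ Grace ∩ Thandi: 12:15–12:45, 15:15–15:30.
Dilnoza ∩ Grace ∩ Thandi ∩ Maya: 15:15–15:30.
Single common window of 15 minutes.

15 minutes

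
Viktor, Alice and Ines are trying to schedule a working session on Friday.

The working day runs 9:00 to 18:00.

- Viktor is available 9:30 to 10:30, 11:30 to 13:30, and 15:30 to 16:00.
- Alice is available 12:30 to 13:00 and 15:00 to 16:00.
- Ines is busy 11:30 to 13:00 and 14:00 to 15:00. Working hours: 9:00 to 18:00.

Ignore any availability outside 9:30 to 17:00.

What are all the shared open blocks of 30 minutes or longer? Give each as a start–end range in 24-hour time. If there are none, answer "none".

Ines free within 09:00–18:00: 09:00–11:30, 13:00–14:00, 15:00–18:00.
Viktor ∩ Alice: 12:30–13:00, 15:30–16:00.
Viktor ∩ Alice ∩ Ines: 15:30–16:00.
Restricted to 09:30–17:00: 15:30–16:00.
Windows ≥ 30 min: 15:30–16:00.

15:30–16:00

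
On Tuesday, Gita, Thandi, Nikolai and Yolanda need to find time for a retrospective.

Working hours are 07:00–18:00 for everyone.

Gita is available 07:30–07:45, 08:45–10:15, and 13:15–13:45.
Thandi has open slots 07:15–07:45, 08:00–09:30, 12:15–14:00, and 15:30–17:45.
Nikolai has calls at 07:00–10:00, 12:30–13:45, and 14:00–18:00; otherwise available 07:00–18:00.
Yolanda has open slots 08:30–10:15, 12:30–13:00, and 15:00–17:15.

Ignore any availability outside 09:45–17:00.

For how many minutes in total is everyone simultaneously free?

Nikolai free within 07:00–18:00: 10:00–12:30, 13:45–14:00.
Gita ∩ Thandi: 07:30–07:45, 08:45–09:30, 13:15–13:45.
Gita ∩ Thandi ∩ Nikolai: (none).
Gita ∩ Thandi ∩ Nikolai ∩ Yolanda: (none).
Restricted to 09:45–17:00: (none).
Total common minutes: 0.

0 minutes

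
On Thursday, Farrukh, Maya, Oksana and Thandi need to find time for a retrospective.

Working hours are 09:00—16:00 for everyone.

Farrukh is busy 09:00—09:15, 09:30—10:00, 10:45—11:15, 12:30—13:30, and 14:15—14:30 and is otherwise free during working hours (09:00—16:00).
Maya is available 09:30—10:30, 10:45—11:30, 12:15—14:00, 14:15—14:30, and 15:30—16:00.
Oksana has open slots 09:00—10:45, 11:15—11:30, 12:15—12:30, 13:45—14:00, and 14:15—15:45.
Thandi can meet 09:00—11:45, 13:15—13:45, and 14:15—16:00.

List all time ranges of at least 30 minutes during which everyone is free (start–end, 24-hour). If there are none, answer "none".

10:00–10:30

Farrukh free within 09:00–16:00: 09:15–09:30, 10:00–10:45, 11:15–12:30, 13:30–14:15, 14:30–16:00.
Farrukh ∩ Maya: 10:00–10:30, 11:15–11:30, 12:15–12:30, 13:30–14:00, 15:30–16:00.
Farrukh ∩ Maya ∩ Oksana: 10:00–10:30, 11:15–11:30, 12:15–12:30, 13:45–14:00, 15:30–15:45.
Farrukh ∩ Maya ∩ Oksana ∩ Thandi: 10:00–10:30, 11:15–11:30, 15:30–15:45.
Windows ≥ 30 min: 10:00–10:30.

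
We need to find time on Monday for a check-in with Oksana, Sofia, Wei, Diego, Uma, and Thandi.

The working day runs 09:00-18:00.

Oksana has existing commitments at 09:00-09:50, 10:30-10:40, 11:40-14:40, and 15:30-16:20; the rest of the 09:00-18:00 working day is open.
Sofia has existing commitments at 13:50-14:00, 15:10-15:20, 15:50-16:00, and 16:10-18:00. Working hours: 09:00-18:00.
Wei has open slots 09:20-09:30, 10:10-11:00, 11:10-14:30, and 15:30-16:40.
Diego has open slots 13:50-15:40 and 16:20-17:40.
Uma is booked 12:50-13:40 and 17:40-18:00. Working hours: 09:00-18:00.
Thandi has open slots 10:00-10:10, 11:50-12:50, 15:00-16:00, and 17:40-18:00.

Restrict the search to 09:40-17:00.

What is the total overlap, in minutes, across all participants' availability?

0 minutes

Oksana free within 09:00–18:00: 09:50–10:30, 10:40–11:40, 14:40–15:30, 16:20–18:00.
Sofia free within 09:00–18:00: 09:00–13:50, 14:00–15:10, 15:20–15:50, 16:00–16:10.
Uma free within 09:00–18:00: 09:00–12:50, 13:40–17:40.
Oksana ∩ Sofia: 09:50–10:30, 10:40–11:40, 14:40–15:10, 15:20–15:30.
Oksana ∩ Sofia ∩ Wei: 10:10–10:30, 10:40–11:00, 11:10–11:40.
Oksana ∩ Sofia ∩ Wei ∩ Diego: (none).
Oksana ∩ Sofia ∩ Wei ∩ Diego ∩ Uma: (none).
Oksana ∩ Sofia ∩ Wei ∩ Diego ∩ Uma ∩ Thandi: (none).
Restricted to 09:40–17:00: (none).
Total common minutes: 0.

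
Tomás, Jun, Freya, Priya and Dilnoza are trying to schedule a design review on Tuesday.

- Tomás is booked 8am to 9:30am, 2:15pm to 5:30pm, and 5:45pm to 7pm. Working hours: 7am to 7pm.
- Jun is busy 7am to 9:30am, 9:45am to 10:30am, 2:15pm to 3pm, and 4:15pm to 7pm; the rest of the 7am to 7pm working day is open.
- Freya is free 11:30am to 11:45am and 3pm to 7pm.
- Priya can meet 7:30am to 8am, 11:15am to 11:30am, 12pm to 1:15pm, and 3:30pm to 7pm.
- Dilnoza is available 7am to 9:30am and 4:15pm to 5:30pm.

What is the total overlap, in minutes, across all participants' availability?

0 minutes

Tomás free within 07:00–19:00: 07:00–08:00, 09:30–14:15, 17:30–17:45.
Jun free within 07:00–19:00: 09:30–09:45, 10:30–14:15, 15:00–16:15.
Tomás ∩ Jun: 09:30–09:45, 10:30–14:15.
Tomás ∩ Jun ∩ Freya: 11:30–11:45.
Tomás ∩ Jun ∩ Freya ∩ Priya: (none).
Tomás ∩ Jun ∩ Freya ∩ Priya ∩ Dilnoza: (none).
Total common minutes: 0.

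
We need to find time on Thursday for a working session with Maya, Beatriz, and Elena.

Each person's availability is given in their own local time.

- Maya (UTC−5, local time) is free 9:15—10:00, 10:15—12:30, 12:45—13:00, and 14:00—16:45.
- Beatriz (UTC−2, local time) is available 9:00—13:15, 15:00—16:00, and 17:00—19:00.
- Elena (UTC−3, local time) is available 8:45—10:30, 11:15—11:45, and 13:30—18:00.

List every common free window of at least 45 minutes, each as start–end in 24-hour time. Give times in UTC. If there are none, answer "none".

19:00–21:00

Maya → UTC: 14:15–15:00, 15:15–17:30, 17:45–18:00, 19:00–21:45.
Beatriz → UTC: 11:00–15:15, 17:00–18:00, 19:00–21:00.
Elena → UTC: 11:45–13:30, 14:15–14:45, 16:30–21:00.
Maya ∩ Beatriz: 14:15–15:00, 17:00–17:30, 17:45–18:00, 19:00–21:00.
Maya ∩ Beatriz ∩ Elena: 14:15–14:45, 17:00–17:30, 17:45–18:00, 19:00–21:00.
Windows ≥ 45 min: 19:00–21:00.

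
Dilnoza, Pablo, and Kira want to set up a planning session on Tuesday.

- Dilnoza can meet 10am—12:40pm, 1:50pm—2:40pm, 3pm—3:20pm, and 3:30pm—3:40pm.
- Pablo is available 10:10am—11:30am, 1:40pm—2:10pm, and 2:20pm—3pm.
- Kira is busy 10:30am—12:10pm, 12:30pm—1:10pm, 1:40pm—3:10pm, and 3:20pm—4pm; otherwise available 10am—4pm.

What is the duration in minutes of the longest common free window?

20 minutes

Kira free within 10:00–16:00: 10:00–10:30, 12:10–12:30, 13:10–13:40, 15:10–15:20.
Dilnoza ∩ Pablo: 10:10–11:30, 13:50–14:10, 14:20–14:40.
Dilnoza ∩ Pablo ∩ Kira: 10:10–10:30.
Single common window of 20 minutes.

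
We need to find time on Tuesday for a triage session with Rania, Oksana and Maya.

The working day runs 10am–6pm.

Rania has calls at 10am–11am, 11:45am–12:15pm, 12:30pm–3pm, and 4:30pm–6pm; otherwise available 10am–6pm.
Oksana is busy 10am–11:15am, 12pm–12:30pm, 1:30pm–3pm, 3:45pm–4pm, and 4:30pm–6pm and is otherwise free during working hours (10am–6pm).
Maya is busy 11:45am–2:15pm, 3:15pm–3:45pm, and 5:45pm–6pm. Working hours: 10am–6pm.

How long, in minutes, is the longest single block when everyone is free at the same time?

30 minutes

Rania free within 10:00–18:00: 11:00–11:45, 12:15–12:30, 15:00–16:30.
Oksana free within 10:00–18:00: 11:15–12:00, 12:30–13:30, 15:00–15:45, 16:00–16:30.
Maya free within 10:00–18:00: 10:00–11:45, 14:15–15:15, 15:45–17:45.
Rania ∩ Oksana: 11:15–11:45, 15:00–15:45, 16:00–16:30.
Rania ∩ Oksana ∩ Maya: 11:15–11:45, 15:00–15:15, 16:00–16:30.
Common window lengths: 30, 15, 30 min; longest is 30.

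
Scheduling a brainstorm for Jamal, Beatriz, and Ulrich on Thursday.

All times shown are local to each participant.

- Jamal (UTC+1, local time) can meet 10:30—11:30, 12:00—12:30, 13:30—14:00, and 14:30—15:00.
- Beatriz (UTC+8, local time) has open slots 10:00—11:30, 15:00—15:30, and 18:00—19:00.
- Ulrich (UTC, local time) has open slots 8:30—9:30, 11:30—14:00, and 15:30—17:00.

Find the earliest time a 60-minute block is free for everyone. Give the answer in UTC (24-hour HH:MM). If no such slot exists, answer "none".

Jamal → UTC: 09:30–10:30, 11:00–11:30, 12:30–13:00, 13:30–14:00.
Beatriz → UTC: 02:00–03:30, 07:00–07:30, 10:00–11:00.
Ulrich → UTC: 08:30–09:30, 11:30–14:00, 15:30–17:00.
Jamal ∩ Beatriz: 10:00–10:30.
Jamal ∩ Beatriz ∩ Ulrich: (none).
Windows ≥ 60 min: (none).

none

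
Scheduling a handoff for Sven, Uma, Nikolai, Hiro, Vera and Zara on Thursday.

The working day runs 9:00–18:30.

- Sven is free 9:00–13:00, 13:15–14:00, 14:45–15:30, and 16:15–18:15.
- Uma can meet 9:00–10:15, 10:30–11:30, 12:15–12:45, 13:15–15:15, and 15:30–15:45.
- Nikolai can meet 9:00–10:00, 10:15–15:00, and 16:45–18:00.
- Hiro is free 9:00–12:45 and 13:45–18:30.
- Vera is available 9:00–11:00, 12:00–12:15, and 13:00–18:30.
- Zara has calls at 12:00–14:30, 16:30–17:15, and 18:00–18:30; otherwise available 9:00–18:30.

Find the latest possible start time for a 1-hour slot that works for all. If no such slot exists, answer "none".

09:00

Zara free within 09:00–18:30: 09:00–12:00, 14:30–16:30, 17:15–18:00.
Sven ∩ Uma: 09:00–10:15, 10:30–11:30, 12:15–12:45, 13:15–14:00, 14:45–15:15.
Sven ∩ Uma ∩ Nikolai: 09:00–10:00, 10:30–11:30, 12:15–12:45, 13:15–14:00, 14:45–15:00.
Sven ∩ Uma ∩ Nikolai ∩ Hiro: 09:00–10:00, 10:30–11:30, 12:15–12:45, 13:45–14:00, 14:45–15:00.
Sven ∩ Uma ∩ Nikolai ∩ Hiro ∩ Vera: 09:00–10:00, 10:30–11:00, 13:45–14:00, 14:45–15:00.
Sven ∩ Uma ∩ Nikolai ∩ Hiro ∩ Vera ∩ Zara: 09:00–10:00, 10:30–11:00, 14:45–15:00.
Windows ≥ 60 min: 09:00–10:00.
Latest start in the last window 09:00–10:00 is 10:00 − 60 min = 09:00.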